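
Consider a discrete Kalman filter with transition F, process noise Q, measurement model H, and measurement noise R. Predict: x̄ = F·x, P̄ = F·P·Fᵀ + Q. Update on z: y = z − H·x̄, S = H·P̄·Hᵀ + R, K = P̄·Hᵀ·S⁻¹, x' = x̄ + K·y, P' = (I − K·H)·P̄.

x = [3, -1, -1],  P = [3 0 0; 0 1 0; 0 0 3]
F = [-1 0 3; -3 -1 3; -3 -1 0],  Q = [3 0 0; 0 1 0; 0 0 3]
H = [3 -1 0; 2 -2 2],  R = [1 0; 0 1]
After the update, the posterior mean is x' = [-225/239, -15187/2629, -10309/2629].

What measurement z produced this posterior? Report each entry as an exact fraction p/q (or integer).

x̄ = F·x = [-6, -11, -8]
P̄ = F·P·Fᵀ + Q = [33 36 9; 36 56 28; 9 28 31]
S = H·P̄·Hᵀ + R = [138 20; 20 41]
K = P̄·Hᵀ·S⁻¹ = [213/478 18/239; 906/2629 584/2629; -521/5258 1666/2629]
x' − x̄ = [1209/239, 13732/2629, 10723/2629] = K·y
y = (KᵀK)⁻¹·Kᵀ·(x' − x̄) = [10, 8]
z = y + H·x̄ = [10, 8] + [-7, -6] = [3, 2]

z = [3, 2]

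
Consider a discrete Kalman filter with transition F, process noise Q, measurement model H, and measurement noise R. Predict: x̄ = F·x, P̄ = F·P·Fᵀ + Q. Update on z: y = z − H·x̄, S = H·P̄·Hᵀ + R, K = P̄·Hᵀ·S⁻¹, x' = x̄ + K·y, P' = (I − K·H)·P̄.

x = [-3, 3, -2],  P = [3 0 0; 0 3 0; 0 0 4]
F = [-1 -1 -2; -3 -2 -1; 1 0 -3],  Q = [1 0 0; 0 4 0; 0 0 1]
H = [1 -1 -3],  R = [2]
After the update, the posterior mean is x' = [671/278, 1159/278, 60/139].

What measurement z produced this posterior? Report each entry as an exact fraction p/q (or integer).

x̄ = F·x = [4, 5, 3]
P̄ = F·P·Fᵀ + Q = [23 23 21; 23 47 3; 21 3 40]
S = H·P̄·Hᵀ + R = [278]
K = P̄·Hᵀ·S⁻¹ = [-63/278; -33/278; -51/139]
x' − x̄ = [-441/278, -231/278, -357/139] = K·y
y = (KᵀK)⁻¹·Kᵀ·(x' − x̄) = [7]
z = y + H·x̄ = [7] + [-10] = [-3]

z = [-3]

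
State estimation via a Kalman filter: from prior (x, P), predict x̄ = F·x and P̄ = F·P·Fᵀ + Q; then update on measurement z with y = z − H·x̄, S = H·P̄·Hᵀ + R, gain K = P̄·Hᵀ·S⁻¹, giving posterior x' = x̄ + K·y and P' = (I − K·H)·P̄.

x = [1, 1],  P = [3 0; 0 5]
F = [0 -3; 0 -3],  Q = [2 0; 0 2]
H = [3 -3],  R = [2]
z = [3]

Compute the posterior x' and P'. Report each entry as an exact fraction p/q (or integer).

x̄ = F·x = [-3, -3]
P̄ = F·P·Fᵀ + Q = [47 45; 45 47]
y = z − H·x̄ = [3]
S = H·P̄·Hᵀ + R = [38]
K = P̄·Hᵀ·S⁻¹ = [3/19; -3/19]
x' = x̄ + K·y = [-48/19, -66/19]
P' = (I − K·H)·P̄ = [875/19 873/19; 873/19 875/19]

x' = [-48/19, -66/19]
P' = [875/19 873/19; 873/19 875/19]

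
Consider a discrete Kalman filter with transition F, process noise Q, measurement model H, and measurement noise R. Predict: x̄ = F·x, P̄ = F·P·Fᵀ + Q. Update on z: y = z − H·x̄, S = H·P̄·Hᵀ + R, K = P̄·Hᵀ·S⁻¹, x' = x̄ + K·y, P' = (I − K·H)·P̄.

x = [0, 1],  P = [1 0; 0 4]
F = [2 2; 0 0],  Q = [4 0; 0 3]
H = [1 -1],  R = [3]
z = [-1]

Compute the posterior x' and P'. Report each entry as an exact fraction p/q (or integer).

x̄ = F·x = [2, 0]
P̄ = F·P·Fᵀ + Q = [24 0; 0 3]
y = z − H·x̄ = [-3]
S = H·P̄·Hᵀ + R = [30]
K = P̄·Hᵀ·S⁻¹ = [4/5; -1/10]
x' = x̄ + K·y = [-2/5, 3/10]
P' = (I − K·H)·P̄ = [24/5 12/5; 12/5 27/10]

x' = [-2/5, 3/10]
P' = [24/5 12/5; 12/5 27/10]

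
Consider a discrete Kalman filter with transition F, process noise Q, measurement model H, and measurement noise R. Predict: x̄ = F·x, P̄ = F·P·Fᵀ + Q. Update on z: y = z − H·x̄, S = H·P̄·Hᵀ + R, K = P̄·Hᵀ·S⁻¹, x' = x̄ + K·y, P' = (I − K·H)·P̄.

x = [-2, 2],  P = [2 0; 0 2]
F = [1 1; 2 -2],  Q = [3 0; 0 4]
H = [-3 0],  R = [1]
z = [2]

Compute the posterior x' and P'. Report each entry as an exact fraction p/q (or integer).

x' = [-21/32, -8]
P' = [7/64 0; 0 20]

x̄ = F·x = [0, -8]
P̄ = F·P·Fᵀ + Q = [7 0; 0 20]
y = z − H·x̄ = [2]
S = H·P̄·Hᵀ + R = [64]
K = P̄·Hᵀ·S⁻¹ = [-21/64; 0]
x' = x̄ + K·y = [-21/32, -8]
P' = (I − K·H)·P̄ = [7/64 0; 0 20]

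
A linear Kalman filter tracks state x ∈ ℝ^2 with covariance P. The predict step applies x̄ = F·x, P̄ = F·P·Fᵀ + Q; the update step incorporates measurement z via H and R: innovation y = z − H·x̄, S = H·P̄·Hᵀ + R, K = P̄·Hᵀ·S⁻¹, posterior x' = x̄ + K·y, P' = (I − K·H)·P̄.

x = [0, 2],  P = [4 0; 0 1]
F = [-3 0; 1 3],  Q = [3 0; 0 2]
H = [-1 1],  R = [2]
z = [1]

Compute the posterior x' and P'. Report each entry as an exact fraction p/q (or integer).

x̄ = F·x = [0, 6]
P̄ = F·P·Fᵀ + Q = [39 -12; -12 15]
y = z − H·x̄ = [-5]
S = H·P̄·Hᵀ + R = [80]
K = P̄·Hᵀ·S⁻¹ = [-51/80; 27/80]
x' = x̄ + K·y = [51/16, 69/16]
P' = (I − K·H)·P̄ = [519/80 417/80; 417/80 471/80]

x' = [51/16, 69/16]
P' = [519/80 417/80; 417/80 471/80]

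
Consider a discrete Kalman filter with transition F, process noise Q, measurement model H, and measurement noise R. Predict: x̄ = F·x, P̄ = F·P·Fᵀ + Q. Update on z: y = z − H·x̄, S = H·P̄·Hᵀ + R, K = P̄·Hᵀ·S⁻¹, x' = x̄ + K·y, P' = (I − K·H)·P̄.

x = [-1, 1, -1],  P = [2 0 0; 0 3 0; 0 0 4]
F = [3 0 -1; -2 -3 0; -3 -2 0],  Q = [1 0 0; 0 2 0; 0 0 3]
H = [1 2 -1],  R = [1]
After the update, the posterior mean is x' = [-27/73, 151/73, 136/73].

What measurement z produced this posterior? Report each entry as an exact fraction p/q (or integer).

z = [2]

x̄ = F·x = [-2, -1, 1]
P̄ = F·P·Fᵀ + Q = [23 -12 -18; -12 37 30; -18 30 33]
S = H·P̄·Hᵀ + R = [73]
K = P̄·Hᵀ·S⁻¹ = [17/73; 32/73; 9/73]
x' − x̄ = [119/73, 224/73, 63/73] = K·y
y = (KᵀK)⁻¹·Kᵀ·(x' − x̄) = [7]
z = y + H·x̄ = [7] + [-5] = [2]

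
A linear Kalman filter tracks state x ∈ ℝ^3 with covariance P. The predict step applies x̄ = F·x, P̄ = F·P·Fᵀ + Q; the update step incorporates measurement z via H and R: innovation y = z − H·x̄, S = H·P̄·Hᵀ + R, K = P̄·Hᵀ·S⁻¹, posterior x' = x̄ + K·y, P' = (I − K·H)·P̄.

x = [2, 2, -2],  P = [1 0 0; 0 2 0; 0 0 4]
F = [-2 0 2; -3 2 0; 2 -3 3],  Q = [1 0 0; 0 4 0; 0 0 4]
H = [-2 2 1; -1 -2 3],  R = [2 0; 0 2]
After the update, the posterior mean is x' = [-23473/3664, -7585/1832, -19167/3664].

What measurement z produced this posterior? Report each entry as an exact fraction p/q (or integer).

z = [-1, -1]

x̄ = F·x = [-8, -2, -8]
P̄ = F·P·Fᵀ + Q = [21 6 20; 6 21 -18; 20 -18 62]
S = H·P̄·Hᵀ + R = [32 -56; -56 785]
K = P̄·Hᵀ·S⁻¹ = [-3169/10992 19/1374; 309/1832 -27/229; 161/10992 355/1374]
x' − x̄ = [5839/3664, -3921/1832, 10145/3664] = K·y
y = (KᵀK)⁻¹·Kᵀ·(x' − x̄) = [-5, 11]
z = y + H·x̄ = [-5, 11] + [4, -12] = [-1, -1]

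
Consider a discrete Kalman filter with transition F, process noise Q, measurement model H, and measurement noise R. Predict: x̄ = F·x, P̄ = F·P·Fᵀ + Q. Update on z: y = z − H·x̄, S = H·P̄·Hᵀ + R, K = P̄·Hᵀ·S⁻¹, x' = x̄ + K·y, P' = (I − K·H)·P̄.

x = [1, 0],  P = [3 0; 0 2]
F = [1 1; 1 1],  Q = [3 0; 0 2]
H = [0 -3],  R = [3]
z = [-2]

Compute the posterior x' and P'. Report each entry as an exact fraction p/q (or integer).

x' = [17/22, 15/22]
P' = [101/22 5/22; 5/22 7/22]

x̄ = F·x = [1, 1]
P̄ = F·P·Fᵀ + Q = [8 5; 5 7]
y = z − H·x̄ = [1]
S = H·P̄·Hᵀ + R = [66]
K = P̄·Hᵀ·S⁻¹ = [-5/22; -7/22]
x' = x̄ + K·y = [17/22, 15/22]
P' = (I − K·H)·P̄ = [101/22 5/22; 5/22 7/22]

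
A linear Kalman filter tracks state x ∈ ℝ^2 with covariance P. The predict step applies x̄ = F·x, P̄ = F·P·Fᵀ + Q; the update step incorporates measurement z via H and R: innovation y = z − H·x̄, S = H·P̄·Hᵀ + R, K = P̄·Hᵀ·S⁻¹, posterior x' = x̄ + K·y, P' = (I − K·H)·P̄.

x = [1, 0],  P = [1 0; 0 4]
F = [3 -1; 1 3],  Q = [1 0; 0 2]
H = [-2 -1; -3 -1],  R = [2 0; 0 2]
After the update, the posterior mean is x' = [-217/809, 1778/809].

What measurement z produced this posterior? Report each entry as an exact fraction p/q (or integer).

z = [-2, -1]

x̄ = F·x = [3, 1]
P̄ = F·P·Fᵀ + Q = [14 -9; -9 39]
S = H·P̄·Hᵀ + R = [61 78; 78 113]
K = P̄·Hᵀ·S⁻¹ = [427/809 -531/809; -1437/809 906/809]
x' − x̄ = [-2644/809, 969/809] = K·y
y = (KᵀK)⁻¹·Kᵀ·(x' − x̄) = [5, 9]
z = y + H·x̄ = [5, 9] + [-7, -10] = [-2, -1]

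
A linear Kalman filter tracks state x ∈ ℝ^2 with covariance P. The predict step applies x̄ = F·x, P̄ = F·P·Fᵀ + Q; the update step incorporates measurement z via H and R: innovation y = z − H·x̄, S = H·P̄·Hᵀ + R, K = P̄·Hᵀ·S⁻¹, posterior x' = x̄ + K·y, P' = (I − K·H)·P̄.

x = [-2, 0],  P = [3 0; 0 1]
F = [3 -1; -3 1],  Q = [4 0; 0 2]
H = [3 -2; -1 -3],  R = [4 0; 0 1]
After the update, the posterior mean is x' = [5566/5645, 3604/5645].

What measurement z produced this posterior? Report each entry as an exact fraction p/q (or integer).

x̄ = F·x = [-6, 6]
P̄ = F·P·Fᵀ + Q = [32 -28; -28 30]
S = H·P̄·Hᵀ + R = [748 280; 280 135]
K = P̄·Hᵀ·S⁻¹ = [298/1129 -916/5645; -104/1129 -1514/5645]
x' − x̄ = [39436/5645, -30266/5645] = K·y
y = (KᵀK)⁻¹·Kᵀ·(x' − x̄) = [32, 9]
z = y + H·x̄ = [32, 9] + [-30, -12] = [2, -3]

z = [2, -3]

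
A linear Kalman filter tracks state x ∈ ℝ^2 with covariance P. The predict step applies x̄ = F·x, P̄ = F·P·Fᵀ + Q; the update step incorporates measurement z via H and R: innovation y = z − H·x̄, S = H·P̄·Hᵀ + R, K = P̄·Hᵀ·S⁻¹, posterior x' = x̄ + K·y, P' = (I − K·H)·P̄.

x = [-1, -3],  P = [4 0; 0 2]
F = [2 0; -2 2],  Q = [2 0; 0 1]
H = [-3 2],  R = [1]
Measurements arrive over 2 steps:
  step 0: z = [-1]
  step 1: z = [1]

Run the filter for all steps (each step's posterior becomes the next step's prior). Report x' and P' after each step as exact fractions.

step 0: x' = [-996/455, -246/65], P' = [794/455 164/65; 164/65 253/65]
step 1: x' = [-20398/8787, -77302/26361], P' = [4606/2929 19156/8787; 19156/8787 85609/26361]

step 0: x̄ = F·x = [-2, -4]
step 0: P̄ = F·P·Fᵀ + Q = [18 -16; -16 25]
step 0: y = z − H·x̄ = [1]
step 0: S = H·P̄·Hᵀ + R = [455]
step 0: K = P̄·Hᵀ·S⁻¹ = [-86/455; 14/65]
step 0: x' = x̄ + K·y = [-996/455, -246/65]
step 0: P' = (I − K·H)·P̄ = [794/455 164/65; 164/65 253/65]
step 1: x̄ = F·x = [-1992/455, -1452/455]
step 1: P̄ = F·P·Fᵀ + Q = [4086/455 1416/455; 1416/455 1531/455]
step 1: y = z − H·x̄ = [-2617/455]
step 1: S = H·P̄·Hᵀ + R = [26361/455]
step 1: K = P̄·Hᵀ·S⁻¹ = [-3142/8787; -1186/26361]
step 1: x' = x̄ + K·y = [-20398/8787, -77302/26361]
step 1: P' = (I − K·H)·P̄ = [4606/2929 19156/8787; 19156/8787 85609/26361]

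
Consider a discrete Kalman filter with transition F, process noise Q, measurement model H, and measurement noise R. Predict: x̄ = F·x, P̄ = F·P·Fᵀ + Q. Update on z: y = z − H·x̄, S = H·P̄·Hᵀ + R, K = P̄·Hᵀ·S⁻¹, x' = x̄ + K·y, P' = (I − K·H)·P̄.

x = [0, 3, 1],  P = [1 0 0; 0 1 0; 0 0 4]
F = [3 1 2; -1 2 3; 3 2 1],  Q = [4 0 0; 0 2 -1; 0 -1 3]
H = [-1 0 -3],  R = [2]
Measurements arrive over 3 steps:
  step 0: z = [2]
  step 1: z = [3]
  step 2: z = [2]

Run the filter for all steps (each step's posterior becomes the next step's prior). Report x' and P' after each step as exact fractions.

step 0: x' = [-403/163, 641/163, 35/163], P' = [2211/326 2365/326 -679/326; 2365/326 10537/326 -749/326; -679/326 -749/326 279/326]
step 1: x' = [-378555/111584, 1202155/111584, 14643/111584], P' = [3252853/557920 -1035745/111584 -1019357/557920; -1035745/111584 6919217/111584 353257/111584; -1019357/557920 353257/111584 442053/557920]
step 2: x' = [-739767659/165546624, 4788177347/331093248, 45987269/55182208], P' = [349202653/41386656 -2007134293/82773312 -37488947/13795552; -2007134293/82773312 24513155485/165546624 228367483/27591104; -37488947/13795552 228367483/27591104 15122295/13795552]

step 0: x̄ = F·x = [5, 9, 7]
step 0: P̄ = F·P·Fᵀ + Q = [30 23 19; 23 43 12; 19 12 20]
step 0: y = z − H·x̄ = [28]
step 0: S = H·P̄·Hᵀ + R = [326]
step 0: K = P̄·Hᵀ·S⁻¹ = [-87/326; -59/326; -79/326]
step 0: x' = x̄ + K·y = [-403/163, 641/163, 35/163]
step 0: P' = (I − K·H)·P̄ = [2211/326 2365/326 -679/326; 2365/326 10537/326 -749/326; -679/326 -749/326 279/326]
step 1: x̄ = F·x = [-498/163, 1790/163, 108/163]
step 1: P̄ = F·P·Fᵀ + Q = [17951/163 8972/163 26480/163; 8972/163 16574/163 17031/163; 26480/163 17031/163 42307/163]
step 1: y = z − H·x̄ = [315/163]
step 1: S = H·P̄·Hᵀ + R = [557920/163]
step 1: K = P̄·Hᵀ·S⁻¹ = [-97391/557920; -12013/111584; -153401/557920]
step 1: x' = x̄ + K·y = [-378555/111584, 1202155/111584, 14643/111584]
step 1: P' = (I − K·H)·P̄ = [3252853/557920 -1035745/111584 -1019357/557920; -1035745/111584 6919217/111584 353257/111584; -1019357/557920 353257/111584 442053/557920]
step 2: x̄ = F·x = [2993/3487, 1413397/55792, 160411/13948]
step 2: P̄ = F·P·Fᵀ + Q = [197701/3487 258880/3487 327504/3487; 258880/3487 48689493/139480 7165909/34870; 327504/3487 7165909/34870 3393129/17435]
step 2: y = z − H·x̄ = [521101/13948]
step 2: S = H·P̄·Hᵀ + R = [41386656/17435]
step 2: K = P̄·Hᵀ·S⁻¹ = [-5901065/41386656; -24086527/82773312; -3938969/13795552]
step 2: x' = x̄ + K·y = [-739767659/165546624, 4788177347/331093248, 45987269/55182208]
step 2: P' = (I − K·H)·P̄ = [349202653/41386656 -2007134293/82773312 -37488947/13795552; -2007134293/82773312 24513155485/165546624 228367483/27591104; -37488947/13795552 228367483/27591104 15122295/13795552]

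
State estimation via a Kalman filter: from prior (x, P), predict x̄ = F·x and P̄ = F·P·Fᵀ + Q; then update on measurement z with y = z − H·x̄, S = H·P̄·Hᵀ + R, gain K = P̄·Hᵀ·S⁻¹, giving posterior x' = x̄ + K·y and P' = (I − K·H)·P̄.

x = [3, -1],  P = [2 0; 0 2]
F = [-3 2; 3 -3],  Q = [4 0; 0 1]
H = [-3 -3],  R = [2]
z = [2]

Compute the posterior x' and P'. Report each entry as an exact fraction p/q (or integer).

x' = [-11, 135/13]
P' = [30 -30; -30 1964/65]

x̄ = F·x = [-11, 12]
P̄ = F·P·Fᵀ + Q = [30 -30; -30 37]
y = z − H·x̄ = [5]
S = H·P̄·Hᵀ + R = [65]
K = P̄·Hᵀ·S⁻¹ = [0; -21/65]
x' = x̄ + K·y = [-11, 135/13]
P' = (I − K·H)·P̄ = [30 -30; -30 1964/65]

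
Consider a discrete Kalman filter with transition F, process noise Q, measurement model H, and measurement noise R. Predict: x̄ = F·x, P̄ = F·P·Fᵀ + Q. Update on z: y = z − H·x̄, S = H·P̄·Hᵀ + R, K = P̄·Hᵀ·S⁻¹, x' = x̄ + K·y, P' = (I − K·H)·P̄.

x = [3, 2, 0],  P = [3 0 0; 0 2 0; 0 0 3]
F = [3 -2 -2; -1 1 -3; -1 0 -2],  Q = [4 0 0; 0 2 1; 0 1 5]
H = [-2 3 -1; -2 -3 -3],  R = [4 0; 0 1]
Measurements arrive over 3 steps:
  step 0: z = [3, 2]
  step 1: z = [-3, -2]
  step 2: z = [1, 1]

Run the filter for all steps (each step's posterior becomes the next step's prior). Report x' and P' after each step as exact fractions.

step 0: x̄ = F·x = [5, -1, -3]
step 0: P̄ = F·P·Fᵀ + Q = [51 5 3; 5 34 22; 3 22 20]
step 0: y = z − H·x̄ = [13, 0]
step 0: S = H·P̄·Hᵀ + R = [354 -150; -150 1183]
step 0: K = P̄·Hᵀ·S⁻¹ = [-20895/66047 -9684/66047; 28055/198141 -8752/66047; 13760/198141 -6788/66047]
step 0: x' = x̄ + K·y = [58600/66047, 166574/198141, -415543/198141]
step 0: P' = (I − K·H)·P̄ = [267663/66047 69133/66047 -244347/66047; 69133/66047 99376/198141 -228890/198141; -244347/66047 -228890/198141 724372/198141]
step 1: x̄ = F·x = [1025338/198141, 1237403/198141, 655286/198141]
step 1: P̄ = F·P·Fᵀ + Q = [15791041/198141 6991235/198141 2919923/198141; 6991235/198141 4378291/198141 1932538/198141; 2919923/198141 1932538/198141 1759018/198141]
step 1: y = z − H·x̄ = [-1600670/198141, 7332461/198141]
step 1: S = H·P̄·Hᵀ + R = [21310009/198141 40800755/198141; 40800755/198141 272317666/198141]
step 1: K = P̄·Hᵀ·S⁻¹ = [-5966832220/20886087709 -3808753344/20886087709; 2956860125/20886087709 -2967515168/20886087709; 1007427770/20886087709 -1448241836/20886087709]
step 1: x' = x̄ + K·y = [15336015138/20886087709, -3268576131/20886087709, 7341361358/20886087709]
step 1: P' = (I − K·H)·P̄ = [78510465105/20886087709 20520718927/20886087709 -71591444549/20886087709; 20520718927/20886087709 10044392698/20886087709 -22735700260/20886087709; -71591444549/20886087709 -22735700260/20886087709 70946077238/20886087709]
step 2: x̄ = F·x = [37862474960/20886087709, -40628675343/20886087709, -30018737854/20886087709]
step 2: P̄ = F·P·Fᵀ + Q = [1545063521909/20886087709 682857188155/20886087709 284717328647/20886087709; 682857188155/20886087709 434665824775/20886087709 192066475090/20886087709; 284717328647/20886087709 192066475090/20886087709 180359434406/20886087709]
step 2: y = z − H·x̄ = [188478325804/20886087709, -115331201962/20886087709]
step 2: S = H·P̄·Hᵀ + R = [2148334502041/20886087709 3934679746515/20886087709; 3934679746515/20886087709 26804458261218/20886087709]
step 2: K = P̄·Hᵀ·S⁻¹ = [-27291067611760/95992897897417 -52366977125968/287978693692251; 95264297479675/671950285281919 -40866210998960/287978693692251; 31656831403370/671950285281919 -20113067171524/287978693692251]
step 2: x' = x̄ + K·y = [72383507933584/287978693692251, 237309190671821/2015850855845757, -1262839145757758/2015850855845757]
step 2: P' = (I − K·H)·P̄ = [1078789977972803/287978693692251 282087371249485/287978693692251 -983825030856031/287978693692251; 282087371249485/287978693692251 967835381770550/2015850855845757 -2188888621937240/2015850855845757; -983825030856031/287978693692251 -2188888621937240/2015850855845757 6827002589332274/2015850855845757]

step 0: x' = [58600/66047, 166574/198141, -415543/198141], P' = [267663/66047 69133/66047 -244347/66047; 69133/66047 99376/198141 -228890/198141; -244347/66047 -228890/198141 724372/198141]
step 1: x' = [15336015138/20886087709, -3268576131/20886087709, 7341361358/20886087709], P' = [78510465105/20886087709 20520718927/20886087709 -71591444549/20886087709; 20520718927/20886087709 10044392698/20886087709 -22735700260/20886087709; -71591444549/20886087709 -22735700260/20886087709 70946077238/20886087709]
step 2: x' = [72383507933584/287978693692251, 237309190671821/2015850855845757, -1262839145757758/2015850855845757], P' = [1078789977972803/287978693692251 282087371249485/287978693692251 -983825030856031/287978693692251; 282087371249485/287978693692251 967835381770550/2015850855845757 -2188888621937240/2015850855845757; -983825030856031/287978693692251 -2188888621937240/2015850855845757 6827002589332274/2015850855845757]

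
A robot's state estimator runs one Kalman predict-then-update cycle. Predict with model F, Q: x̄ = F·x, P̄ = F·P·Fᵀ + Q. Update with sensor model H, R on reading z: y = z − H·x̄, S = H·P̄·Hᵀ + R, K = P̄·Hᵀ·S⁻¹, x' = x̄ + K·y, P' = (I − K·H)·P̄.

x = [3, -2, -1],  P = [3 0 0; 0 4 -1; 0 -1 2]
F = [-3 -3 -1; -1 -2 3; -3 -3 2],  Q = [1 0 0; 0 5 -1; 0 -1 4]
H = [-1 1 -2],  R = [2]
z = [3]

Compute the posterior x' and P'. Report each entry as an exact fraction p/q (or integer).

x̄ = F·x = [-2, -2, -5]
P̄ = F·P·Fᵀ + Q = [60 34 62; 34 54 57; 62 57 87]
y = z − H·x̄ = [-7]
S = H·P̄·Hᵀ + R = [416]
K = P̄·Hᵀ·S⁻¹ = [-75/208; -47/208; -179/416]
x' = x̄ + K·y = [109/208, -87/208, -827/416]
P' = (I − K·H)·P̄ = [615/104 11/104 -529/208; 11/104 3407/104 3443/208; -529/208 3443/208 4151/416]

x' = [109/208, -87/208, -827/416]
P' = [615/104 11/104 -529/208; 11/104 3407/104 3443/208; -529/208 3443/208 4151/416]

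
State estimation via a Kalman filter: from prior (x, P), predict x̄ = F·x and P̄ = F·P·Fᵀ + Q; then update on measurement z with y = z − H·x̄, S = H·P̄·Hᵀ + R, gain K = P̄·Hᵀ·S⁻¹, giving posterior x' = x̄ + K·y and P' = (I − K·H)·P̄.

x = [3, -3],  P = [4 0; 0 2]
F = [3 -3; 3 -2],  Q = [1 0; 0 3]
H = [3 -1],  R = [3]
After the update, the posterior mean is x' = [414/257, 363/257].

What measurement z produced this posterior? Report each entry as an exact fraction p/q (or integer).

z = [3]

x̄ = F·x = [18, 15]
P̄ = F·P·Fᵀ + Q = [55 48; 48 47]
S = H·P̄·Hᵀ + R = [257]
K = P̄·Hᵀ·S⁻¹ = [117/257; 97/257]
x' − x̄ = [-4212/257, -3492/257] = K·y
y = (KᵀK)⁻¹·Kᵀ·(x' − x̄) = [-36]
z = y + H·x̄ = [-36] + [39] = [3]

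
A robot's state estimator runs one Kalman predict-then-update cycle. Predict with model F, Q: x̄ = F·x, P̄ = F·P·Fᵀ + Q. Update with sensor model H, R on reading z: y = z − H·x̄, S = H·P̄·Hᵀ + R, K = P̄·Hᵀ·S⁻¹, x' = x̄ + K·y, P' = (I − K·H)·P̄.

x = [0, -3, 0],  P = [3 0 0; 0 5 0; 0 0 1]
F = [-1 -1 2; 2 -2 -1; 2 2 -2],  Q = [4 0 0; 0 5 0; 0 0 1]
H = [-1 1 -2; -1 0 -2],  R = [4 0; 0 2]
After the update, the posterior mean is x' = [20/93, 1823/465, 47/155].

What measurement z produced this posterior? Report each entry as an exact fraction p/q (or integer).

x̄ = F·x = [3, 6, -6]
P̄ = F·P·Fᵀ + Q = [16 2 -20; 2 38 -6; -20 -6 37]
S = H·P̄·Hᵀ + R = [146 94; 94 86]
K = P̄·Hᵀ·S⁻¹ = [-1/186 53/186; 797/930 -763/930; -7/310 -187/310]
x' − x̄ = [-259/93, -967/465, 977/155] = K·y
y = (KᵀK)⁻¹·Kᵀ·(x' − x̄) = [-12, -10]
z = y + H·x̄ = [-12, -10] + [15, 9] = [3, -1]

z = [3, -1]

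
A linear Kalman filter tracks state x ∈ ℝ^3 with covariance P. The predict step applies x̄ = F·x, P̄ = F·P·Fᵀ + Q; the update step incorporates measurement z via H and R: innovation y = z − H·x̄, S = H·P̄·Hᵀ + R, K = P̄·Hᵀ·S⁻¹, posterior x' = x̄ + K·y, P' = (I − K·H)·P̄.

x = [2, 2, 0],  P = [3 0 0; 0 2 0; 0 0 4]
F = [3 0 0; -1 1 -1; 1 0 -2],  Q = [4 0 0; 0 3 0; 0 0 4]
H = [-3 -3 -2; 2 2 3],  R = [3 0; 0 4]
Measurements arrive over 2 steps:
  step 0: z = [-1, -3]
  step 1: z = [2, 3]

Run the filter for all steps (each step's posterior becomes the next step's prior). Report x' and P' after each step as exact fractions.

step 0: x' = [91/34, -61/68, -73/34], P' = [41185/3213 -72325/6426 -551/357; -72325/6426 141157/12852 227/714; -551/357 227/714 171/119]
step 1: x' = [-1858633/398677, 30684788/9966925, 3525439/1993385], P' = [11266068/398677 -11103968/398677 -69054/398677; -11103968/398677 284372554/9966925 -1663863/1993385; -69054/398677 -1663863/1993385 481035/398677]

step 0: x̄ = F·x = [6, 0, 2]
step 0: P̄ = F·P·Fᵀ + Q = [31 -9 9; -9 12 5; 9 5 23]
step 0: y = z − H·x̄ = [21, -21]
step 0: S = H·P̄·Hᵀ + R = [488 -470; -470 479]
step 0: K = P̄·Hᵀ·S⁻¹ = [-3433/6426 -1208/3213; 769/12852 659/6426; 191/714 166/357]
step 0: x' = x̄ + K·y = [91/34, -61/68, -73/34]
step 0: P' = (I − K·H)·P̄ = [41185/3213 -72325/6426 -551/357; -72325/6426 141157/12852 227/714; -551/357 227/714 171/119]
step 1: x̄ = F·x = [273/34, -97/68, 237/34]
step 1: P̄ = F·P·Fᵀ + Q = [42613/357 -48259/714 51103/1071; -48259/714 67153/1428 -50077/2142; 51103/1071 -50077/2142 92341/3213]
step 1: y = z − H·x̄ = [143/4, -529/17]
step 1: S = H·P̄·Hᵀ + R = [522317/756 -42593/63; -42593/63 242596/357]
step 1: K = P̄·Hᵀ·S⁻¹ = [-116064/398677 58519/797354; -1227144/9966925 -11411237/39867700; 405683/1993385 3197259/7973540]
step 1: x' = x̄ + K·y = [-1858633/398677, 30684788/9966925, 3525439/1993385]
step 1: P' = (I − K·H)·P̄ = [11266068/398677 -11103968/398677 -69054/398677; -11103968/398677 284372554/9966925 -1663863/1993385; -69054/398677 -1663863/1993385 481035/398677]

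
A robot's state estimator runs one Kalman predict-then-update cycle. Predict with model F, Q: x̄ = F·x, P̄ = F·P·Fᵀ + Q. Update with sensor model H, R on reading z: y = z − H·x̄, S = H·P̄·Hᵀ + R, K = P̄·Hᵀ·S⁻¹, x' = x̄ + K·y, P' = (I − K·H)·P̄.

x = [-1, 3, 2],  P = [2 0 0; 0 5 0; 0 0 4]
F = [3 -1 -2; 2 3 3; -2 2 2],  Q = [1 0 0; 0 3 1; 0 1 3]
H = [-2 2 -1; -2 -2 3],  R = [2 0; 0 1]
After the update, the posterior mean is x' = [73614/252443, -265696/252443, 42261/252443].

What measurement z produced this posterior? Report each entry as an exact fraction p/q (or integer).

z = [-3, 2]

x̄ = F·x = [-10, 13, 12]
P̄ = F·P·Fᵀ + Q = [40 -27 -38; -27 92 47; -38 47 47]
S = H·P̄·Hᵀ + R = [453 179; 179 628]
K = P̄·Hᵀ·S⁻¹ = [-35228/252443 -46236/252443; 117979/252443 -29206/252443; 55227/252443 33702/252443]
x' − x̄ = [2598044/252443, -3547455/252443, -2987055/252443] = K·y
y = (KᵀK)⁻¹·Kᵀ·(x' − x̄) = [-37, -28]
z = y + H·x̄ = [-37, -28] + [34, 30] = [-3, 2]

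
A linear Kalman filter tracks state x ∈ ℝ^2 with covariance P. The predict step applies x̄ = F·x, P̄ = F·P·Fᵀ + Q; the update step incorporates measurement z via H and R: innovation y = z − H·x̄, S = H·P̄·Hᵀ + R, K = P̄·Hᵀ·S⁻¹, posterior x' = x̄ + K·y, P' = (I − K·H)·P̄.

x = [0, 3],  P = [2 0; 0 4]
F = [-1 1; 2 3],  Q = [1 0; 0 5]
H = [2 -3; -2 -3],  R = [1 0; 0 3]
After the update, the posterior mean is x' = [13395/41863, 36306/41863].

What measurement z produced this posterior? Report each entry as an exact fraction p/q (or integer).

z = [-2, -3]

x̄ = F·x = [3, 9]
P̄ = F·P·Fᵀ + Q = [7 8; 8 49]
S = H·P̄·Hᵀ + R = [374 413; 413 568]
K = P̄·Hᵀ·S⁻¹ = [10014/41863 -10082/41863; -7089/41863 -6859/41863]
x' − x̄ = [-112194/41863, -340461/41863] = K·y
y = (KᵀK)⁻¹·Kᵀ·(x' − x̄) = [19, 30]
z = y + H·x̄ = [19, 30] + [-21, -33] = [-2, -3]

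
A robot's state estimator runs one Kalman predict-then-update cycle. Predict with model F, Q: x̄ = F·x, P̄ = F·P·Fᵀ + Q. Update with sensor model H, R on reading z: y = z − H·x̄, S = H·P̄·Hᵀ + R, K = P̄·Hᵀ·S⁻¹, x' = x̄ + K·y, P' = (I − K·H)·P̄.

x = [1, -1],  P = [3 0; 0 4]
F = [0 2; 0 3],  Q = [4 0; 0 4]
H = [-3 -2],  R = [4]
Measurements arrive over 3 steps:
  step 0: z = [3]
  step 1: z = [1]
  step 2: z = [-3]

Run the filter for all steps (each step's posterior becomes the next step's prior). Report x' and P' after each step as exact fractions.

step 0: x' = [-73/158, -66/79], P' = [122/79 -156/79; -156/79 272/79]
step 1: x' = [-1341/10898, -1897/5449], P' = [8406/5449 -10740/5449; -10740/5449 18716/5449]
step 2: x' = [401105/750062, 251940/375031], P' = [578538/375031 -739164/375031; -739164/375031 1288088/375031]

step 0: x̄ = F·x = [-2, -3]
step 0: P̄ = F·P·Fᵀ + Q = [20 24; 24 40]
step 0: y = z − H·x̄ = [-9]
step 0: S = H·P̄·Hᵀ + R = [632]
step 0: K = P̄·Hᵀ·S⁻¹ = [-27/158; -19/79]
step 0: x' = x̄ + K·y = [-73/158, -66/79]
step 0: P' = (I − K·H)·P̄ = [122/79 -156/79; -156/79 272/79]
step 1: x̄ = F·x = [-132/79, -198/79]
step 1: P̄ = F·P·Fᵀ + Q = [1404/79 1632/79; 1632/79 2764/79]
step 1: y = z − H·x̄ = [-713/79]
step 1: S = H·P̄·Hᵀ + R = [43592/79]
step 1: K = P̄·Hᵀ·S⁻¹ = [-1869/10898; -1303/5449]
step 1: x' = x̄ + K·y = [-1341/10898, -1897/5449]
step 1: P' = (I − K·H)·P̄ = [8406/5449 -10740/5449; -10740/5449 18716/5449]
step 2: x̄ = F·x = [-3794/5449, -5691/5449]
step 2: P̄ = F·P·Fᵀ + Q = [96660/5449 112296/5449; 112296/5449 190240/5449]
step 2: y = z − H·x̄ = [-39111/5449]
step 2: S = H·P̄·Hᵀ + R = [3000248/5449]
step 2: K = P̄·Hᵀ·S⁻¹ = [-128643/750062; -89671/375031]
step 2: x' = x̄ + K·y = [401105/750062, 251940/375031]
step 2: P' = (I − K·H)·P̄ = [578538/375031 -739164/375031; -739164/375031 1288088/375031]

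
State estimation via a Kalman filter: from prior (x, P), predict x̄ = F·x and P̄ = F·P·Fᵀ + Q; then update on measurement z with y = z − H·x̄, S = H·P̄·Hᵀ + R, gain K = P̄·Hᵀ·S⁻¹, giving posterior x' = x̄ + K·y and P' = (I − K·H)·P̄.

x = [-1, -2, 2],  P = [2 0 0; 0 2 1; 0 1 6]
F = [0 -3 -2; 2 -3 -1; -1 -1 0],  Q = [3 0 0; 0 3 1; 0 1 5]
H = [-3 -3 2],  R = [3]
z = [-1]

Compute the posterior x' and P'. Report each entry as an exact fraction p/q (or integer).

x̄ = F·x = [2, 2, 3]
P̄ = F·P·Fᵀ + Q = [57 39 8; 39 41 4; 8 4 9]
y = z − H·x̄ = [5]
S = H·P̄·Hᵀ + R = [1479]
K = P̄·Hᵀ·S⁻¹ = [-16/87; -8/51; -6/493]
x' = x̄ + K·y = [94/87, 62/51, 1449/493]
P' = (I − K·H)·P̄ = [607/87 -11/3 136/29; -11/3 235/51 20/17; 136/29 20/17 4329/493]

x' = [94/87, 62/51, 1449/493]
P' = [607/87 -11/3 136/29; -11/3 235/51 20/17; 136/29 20/17 4329/493]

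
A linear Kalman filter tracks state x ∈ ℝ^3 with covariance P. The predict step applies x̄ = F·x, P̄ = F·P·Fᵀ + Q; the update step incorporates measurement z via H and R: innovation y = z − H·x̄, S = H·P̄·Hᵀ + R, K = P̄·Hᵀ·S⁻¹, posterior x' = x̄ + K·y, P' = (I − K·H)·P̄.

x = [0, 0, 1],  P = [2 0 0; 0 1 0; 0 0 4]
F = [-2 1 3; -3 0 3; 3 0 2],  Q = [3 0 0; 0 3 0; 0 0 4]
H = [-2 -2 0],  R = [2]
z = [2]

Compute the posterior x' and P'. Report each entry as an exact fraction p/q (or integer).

x' = [-135/403, -261/403, 554/403]
P' = [912/403 -816/403 1380/403; -816/403 921/403 -1362/403; 1380/403 -1362/403 14666/403]

x̄ = F·x = [3, 3, 2]
P̄ = F·P·Fᵀ + Q = [48 48 12; 48 57 6; 12 6 38]
y = z − H·x̄ = [14]
S = H·P̄·Hᵀ + R = [806]
K = P̄·Hᵀ·S⁻¹ = [-96/403; -105/403; -18/403]
x' = x̄ + K·y = [-135/403, -261/403, 554/403]
P' = (I − K·H)·P̄ = [912/403 -816/403 1380/403; -816/403 921/403 -1362/403; 1380/403 -1362/403 14666/403]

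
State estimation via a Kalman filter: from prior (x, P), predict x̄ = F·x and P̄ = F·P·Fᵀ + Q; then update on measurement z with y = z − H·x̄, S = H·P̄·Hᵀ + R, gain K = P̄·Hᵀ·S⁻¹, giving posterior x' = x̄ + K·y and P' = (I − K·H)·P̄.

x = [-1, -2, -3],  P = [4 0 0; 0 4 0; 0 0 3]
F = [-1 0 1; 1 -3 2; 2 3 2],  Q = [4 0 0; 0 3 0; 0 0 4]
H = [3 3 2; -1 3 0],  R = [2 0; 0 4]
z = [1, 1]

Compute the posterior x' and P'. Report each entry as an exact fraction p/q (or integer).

x' = [3079/1967, 9286/9835, -4716/1405]
P' = [28055/3934 44517/19670 -19661/1405; 44517/19670 113559/98350 -35767/7025; -19661/1405 -35767/7025 203194/7025]

x̄ = F·x = [-2, -1, -14]
P̄ = F·P·Fᵀ + Q = [11 2 -2; 2 55 -16; -2 -16 68]
y = z − H·x̄ = [38, 2]
S = H·P̄·Hᵀ + R = [688 382; 382 498]
K = P̄·Hᵀ·S⁻¹ = [967/9835 -1681/19670; 1739/49175 29523/98350; 2086/7025 -2249/7025]
x' = x̄ + K·y = [3079/1967, 9286/9835, -4716/1405]
P' = (I − K·H)·P̄ = [28055/3934 44517/19670 -19661/1405; 44517/19670 113559/98350 -35767/7025; -19661/1405 -35767/7025 203194/7025]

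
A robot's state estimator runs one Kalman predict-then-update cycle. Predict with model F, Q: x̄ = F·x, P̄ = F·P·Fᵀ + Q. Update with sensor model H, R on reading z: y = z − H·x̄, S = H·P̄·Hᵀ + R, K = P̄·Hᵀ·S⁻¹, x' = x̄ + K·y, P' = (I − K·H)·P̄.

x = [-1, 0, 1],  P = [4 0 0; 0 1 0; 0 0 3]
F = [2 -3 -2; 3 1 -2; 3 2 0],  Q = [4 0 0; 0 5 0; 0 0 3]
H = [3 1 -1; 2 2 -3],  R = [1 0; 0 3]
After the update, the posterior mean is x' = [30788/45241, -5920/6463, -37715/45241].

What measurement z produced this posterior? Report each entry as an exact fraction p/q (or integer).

z = [2, 2]

x̄ = F·x = [-4, -5, -3]
P̄ = F·P·Fᵀ + Q = [41 33 18; 33 54 38; 18 38 43]
S = H·P̄·Hᵀ + R = [481 359; 359 362]
K = P̄·Hᵀ·S⁻¹ = [16210/45241 -4328/45241; 2870/6463 -1775/6463; 23841/45241 -25768/45241]
x' − x̄ = [211752/45241, 26395/6463, 98008/45241] = K·y
y = (KᵀK)⁻¹·Kᵀ·(x' − x̄) = [16, 11]
z = y + H·x̄ = [16, 11] + [-14, -9] = [2, 2]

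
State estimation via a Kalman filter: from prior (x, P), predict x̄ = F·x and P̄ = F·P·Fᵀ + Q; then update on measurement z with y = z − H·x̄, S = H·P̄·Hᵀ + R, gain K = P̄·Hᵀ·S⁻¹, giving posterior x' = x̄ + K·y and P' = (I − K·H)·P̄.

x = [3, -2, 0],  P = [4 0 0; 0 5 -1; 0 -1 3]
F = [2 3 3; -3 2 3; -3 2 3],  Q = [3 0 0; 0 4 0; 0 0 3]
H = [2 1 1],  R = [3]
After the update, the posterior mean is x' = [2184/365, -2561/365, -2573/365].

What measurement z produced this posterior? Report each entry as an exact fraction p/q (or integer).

x̄ = F·x = [0, -13, -13]
P̄ = F·P·Fᵀ + Q = [73 18 18; 18 75 71; 18 71 74]
S = H·P̄·Hᵀ + R = [730]
K = P̄·Hᵀ·S⁻¹ = [91/365; 91/365; 181/730]
x' − x̄ = [2184/365, 2184/365, 2172/365] = K·y
y = (KᵀK)⁻¹·Kᵀ·(x' − x̄) = [24]
z = y + H·x̄ = [24] + [-26] = [-2]

z = [-2]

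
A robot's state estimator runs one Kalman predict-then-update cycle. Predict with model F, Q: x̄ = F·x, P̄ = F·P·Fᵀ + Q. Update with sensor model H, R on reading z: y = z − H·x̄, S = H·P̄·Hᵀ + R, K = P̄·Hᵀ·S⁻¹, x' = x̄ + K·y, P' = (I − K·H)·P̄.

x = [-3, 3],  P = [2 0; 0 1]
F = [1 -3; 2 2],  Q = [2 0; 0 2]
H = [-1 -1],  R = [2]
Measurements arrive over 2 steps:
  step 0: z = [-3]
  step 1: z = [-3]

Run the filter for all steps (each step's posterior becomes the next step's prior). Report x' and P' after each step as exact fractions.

step 0: x̄ = F·x = [-12, 0]
step 0: P̄ = F·P·Fᵀ + Q = [13 -2; -2 14]
step 0: y = z − H·x̄ = [-15]
step 0: S = H·P̄·Hᵀ + R = [25]
step 0: K = P̄·Hᵀ·S⁻¹ = [-11/25; -12/25]
step 0: x' = x̄ + K·y = [-27/5, 36/5]
step 0: P' = (I − K·H)·P̄ = [204/25 -182/25; -182/25 206/25]
step 1: x̄ = F·x = [-27, 18/5]
step 1: P̄ = F·P·Fᵀ + Q = [128 -4; -4 234/25]
step 1: y = z − H·x̄ = [-132/5]
step 1: S = H·P̄·Hᵀ + R = [3284/25]
step 1: K = P̄·Hᵀ·S⁻¹ = [-775/821; -67/1642]
step 1: x' = x̄ + K·y = [-1707/821, 3840/821]
step 1: P' = (I − K·H)·P̄ = [8988/821 -7438/821; -7438/821 7505/821]

step 0: x' = [-27/5, 36/5], P' = [204/25 -182/25; -182/25 206/25]
step 1: x' = [-1707/821, 3840/821], P' = [8988/821 -7438/821; -7438/821 7505/821]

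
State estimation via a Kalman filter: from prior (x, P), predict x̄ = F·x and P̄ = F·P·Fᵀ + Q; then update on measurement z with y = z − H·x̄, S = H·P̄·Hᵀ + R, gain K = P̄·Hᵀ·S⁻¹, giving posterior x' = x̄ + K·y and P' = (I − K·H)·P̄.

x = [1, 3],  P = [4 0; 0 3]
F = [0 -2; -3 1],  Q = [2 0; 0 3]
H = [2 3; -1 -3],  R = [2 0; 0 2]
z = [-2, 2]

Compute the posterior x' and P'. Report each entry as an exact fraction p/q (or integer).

x' = [-353/267, -1/89]
P' = [2491/801 -415/267; -415/267 79/89]

x̄ = F·x = [-6, 0]
P̄ = F·P·Fᵀ + Q = [14 -6; -6 42]
y = z − H·x̄ = [10, -4]
S = H·P̄·Hᵀ + R = [364 -352; -352 358]
K = P̄·Hᵀ·S⁻¹ = [1247/1602 622/801; -119/534 -148/267]
x' = x̄ + K·y = [-353/267, -1/89]
P' = (I − K·H)·P̄ = [2491/801 -415/267; -415/267 79/89]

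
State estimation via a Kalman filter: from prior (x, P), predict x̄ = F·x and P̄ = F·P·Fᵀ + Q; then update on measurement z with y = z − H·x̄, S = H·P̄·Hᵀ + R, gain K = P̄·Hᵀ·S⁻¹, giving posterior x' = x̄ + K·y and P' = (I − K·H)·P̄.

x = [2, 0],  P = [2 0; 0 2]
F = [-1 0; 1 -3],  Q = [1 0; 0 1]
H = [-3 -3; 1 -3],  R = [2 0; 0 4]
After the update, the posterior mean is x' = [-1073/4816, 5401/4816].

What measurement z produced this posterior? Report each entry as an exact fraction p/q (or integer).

z = [-3, -3]

x̄ = F·x = [-2, 2]
P̄ = F·P·Fᵀ + Q = [3 -2; -2 21]
S = H·P̄·Hᵀ + R = [182 168; 168 208]
K = P̄·Hᵀ·S⁻¹ = [-267/1204 153/688; -117/1204 -161/688]
x' − x̄ = [8559/4816, -4231/4816] = K·y
y = (KᵀK)⁻¹·Kᵀ·(x' − x̄) = [-3, 5]
z = y + H·x̄ = [-3, 5] + [0, -8] = [-3, -3]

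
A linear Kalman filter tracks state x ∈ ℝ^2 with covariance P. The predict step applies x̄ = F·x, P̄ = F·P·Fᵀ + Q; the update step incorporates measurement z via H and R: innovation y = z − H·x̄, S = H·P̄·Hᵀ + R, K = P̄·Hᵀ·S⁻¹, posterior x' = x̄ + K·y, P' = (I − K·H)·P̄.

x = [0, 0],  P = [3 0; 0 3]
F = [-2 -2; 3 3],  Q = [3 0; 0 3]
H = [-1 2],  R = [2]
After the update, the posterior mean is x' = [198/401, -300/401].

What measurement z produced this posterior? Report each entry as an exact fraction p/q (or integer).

z = [-2]

x̄ = F·x = [0, 0]
P̄ = F·P·Fᵀ + Q = [27 -36; -36 57]
S = H·P̄·Hᵀ + R = [401]
K = P̄·Hᵀ·S⁻¹ = [-99/401; 150/401]
x' − x̄ = [198/401, -300/401] = K·y
y = (KᵀK)⁻¹·Kᵀ·(x' − x̄) = [-2]
z = y + H·x̄ = [-2] + [0] = [-2]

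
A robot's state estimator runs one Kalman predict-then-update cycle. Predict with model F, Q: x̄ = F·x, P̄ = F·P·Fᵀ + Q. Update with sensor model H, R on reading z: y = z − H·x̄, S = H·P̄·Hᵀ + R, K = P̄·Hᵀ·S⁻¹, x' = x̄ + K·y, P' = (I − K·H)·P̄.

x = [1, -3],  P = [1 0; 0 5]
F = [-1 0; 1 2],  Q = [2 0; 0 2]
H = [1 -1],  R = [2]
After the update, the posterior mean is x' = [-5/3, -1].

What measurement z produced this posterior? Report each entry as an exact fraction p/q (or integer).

x̄ = F·x = [-1, -5]
P̄ = F·P·Fᵀ + Q = [3 -1; -1 23]
S = H·P̄·Hᵀ + R = [30]
K = P̄·Hᵀ·S⁻¹ = [2/15; -4/5]
x' − x̄ = [-2/3, 4] = K·y
y = (KᵀK)⁻¹·Kᵀ·(x' − x̄) = [-5]
z = y + H·x̄ = [-5] + [4] = [-1]

z = [-1]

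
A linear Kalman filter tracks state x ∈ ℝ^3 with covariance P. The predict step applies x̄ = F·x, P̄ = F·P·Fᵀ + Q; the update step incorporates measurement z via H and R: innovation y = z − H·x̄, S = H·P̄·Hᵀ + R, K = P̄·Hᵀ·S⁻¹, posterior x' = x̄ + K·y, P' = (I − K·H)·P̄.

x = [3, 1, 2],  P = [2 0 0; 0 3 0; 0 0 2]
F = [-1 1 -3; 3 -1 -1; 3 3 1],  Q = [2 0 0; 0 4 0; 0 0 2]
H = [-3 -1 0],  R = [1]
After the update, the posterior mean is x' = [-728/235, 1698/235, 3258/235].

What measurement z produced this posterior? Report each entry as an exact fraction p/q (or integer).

z = [2]

x̄ = F·x = [-8, 6, 14]
P̄ = F·P·Fᵀ + Q = [25 -3 -3; -3 27 7; -3 7 49]
S = H·P̄·Hᵀ + R = [235]
K = P̄·Hᵀ·S⁻¹ = [-72/235; -18/235; 2/235]
x' − x̄ = [1152/235, 288/235, -32/235] = K·y
y = (KᵀK)⁻¹·Kᵀ·(x' − x̄) = [-16]
z = y + H·x̄ = [-16] + [18] = [2]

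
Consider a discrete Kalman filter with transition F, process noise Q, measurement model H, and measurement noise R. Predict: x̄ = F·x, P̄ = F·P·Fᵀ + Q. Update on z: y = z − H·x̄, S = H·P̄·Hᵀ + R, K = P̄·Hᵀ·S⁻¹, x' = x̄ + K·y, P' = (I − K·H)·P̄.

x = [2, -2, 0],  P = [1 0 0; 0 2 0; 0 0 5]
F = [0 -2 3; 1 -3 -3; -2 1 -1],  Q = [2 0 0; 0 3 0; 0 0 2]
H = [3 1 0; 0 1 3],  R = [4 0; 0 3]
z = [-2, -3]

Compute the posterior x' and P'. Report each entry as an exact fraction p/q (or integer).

x' = [-40934/12787, 100992/12787, -2426/673]
P' = [41641/12787 -111075/12787 1829/673; -111075/12787 341913/12787 -5649/673; 1829/673 -5649/673 1986/673]

x̄ = F·x = [4, 8, -6]
P̄ = F·P·Fᵀ + Q = [55 -33 -19; -33 67 7; -19 7 13]
y = z − H·x̄ = [-22, 7]
S = H·P̄·Hᵀ + R = [368 -182; -182 229]
K = P̄·Hᵀ·S⁻¹ = [3462/12787 -2274/12787; 2172/12787 6640/12787; -81/1346 103/673]
x' = x̄ + K·y = [-40934/12787, 100992/12787, -2426/673]
P' = (I − K·H)·P̄ = [41641/12787 -111075/12787 1829/673; -111075/12787 341913/12787 -5649/673; 1829/673 -5649/673 1986/673]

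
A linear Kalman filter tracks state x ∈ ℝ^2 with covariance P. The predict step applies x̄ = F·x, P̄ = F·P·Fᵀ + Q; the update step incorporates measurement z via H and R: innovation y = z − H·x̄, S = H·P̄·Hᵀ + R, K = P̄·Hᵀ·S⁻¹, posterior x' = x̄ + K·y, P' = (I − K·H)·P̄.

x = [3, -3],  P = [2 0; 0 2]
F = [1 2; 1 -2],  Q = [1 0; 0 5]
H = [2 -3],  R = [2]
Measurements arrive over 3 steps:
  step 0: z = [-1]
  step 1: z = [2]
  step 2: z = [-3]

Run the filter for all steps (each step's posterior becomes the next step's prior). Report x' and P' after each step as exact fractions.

step 0: x̄ = F·x = [-3, 9]
step 0: P̄ = F·P·Fᵀ + Q = [11 -6; -6 15]
step 0: y = z − H·x̄ = [32]
step 0: S = H·P̄·Hᵀ + R = [253]
step 0: K = P̄·Hᵀ·S⁻¹ = [40/253; -57/253]
step 0: x' = x̄ + K·y = [521/253, 453/253]
step 0: P' = (I − K·H)·P̄ = [1183/253 762/253; 762/253 546/253]
step 1: x̄ = F·x = [1427/253, -35/23]
step 1: P̄ = F·P·Fᵀ + Q = [6668/253 -91/23; -91/23 144/23]
step 1: y = z − H·x̄ = [-3503/253]
step 1: S = H·P̄·Hᵀ + R = [53446/253]
step 1: K = P̄·Hᵀ·S⁻¹ = [16339/53446; -3377/26723]
step 1: x' = x̄ + K·y = [75225/53446, 6092/26723]
step 1: P' = (I − K·H)·P̄ = [353419/53446 112360/26723; 112360/26723 77158/26723]
step 2: x̄ = F·x = [99593/53446, 50857/53446]
step 2: P̄ = F·P·Fᵀ + Q = [1923009/53446 -263845/53446; -263845/53446 339033/53446]
step 2: y = z − H·x̄ = [-206953/53446]
step 2: S = H·P̄·Hᵀ + R = [14016365/53446]
step 2: K = P̄·Hᵀ·S⁻¹ = [4637553/14016365; -1544789/14016365]
step 2: x' = x̄ + K·y = [8161066/14016365, 19319107/14016365]
step 2: P' = (I − K·H)·P̄ = [101910306/14016365 64848502/14016365; 64848502/14016365 44262194/14016365]

step 0: x' = [521/253, 453/253], P' = [1183/253 762/253; 762/253 546/253]
step 1: x' = [75225/53446, 6092/26723], P' = [353419/53446 112360/26723; 112360/26723 77158/26723]
step 2: x' = [8161066/14016365, 19319107/14016365], P' = [101910306/14016365 64848502/14016365; 64848502/14016365 44262194/14016365]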